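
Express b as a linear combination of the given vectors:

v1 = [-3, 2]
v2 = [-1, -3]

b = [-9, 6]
c1 = 3, c2 = 0

b = 3·v1 + 0·v2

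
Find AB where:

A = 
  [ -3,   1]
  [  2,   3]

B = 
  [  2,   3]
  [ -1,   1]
A is 2×2 and B is 2×2, so AB is 2×2. Each entry is (row of A)·(column of B):
AB[1,1] = (-3)(2) + (1)(-1) = -7
AB[1,2] = (-3)(3) + (1)(1) = -8
AB[2,1] = (2)(2) + (3)(-1) = 1
AB[2,2] = (2)(3) + (3)(1) = 9

AB = 
  [ -7,  -8]
  [  1,   9]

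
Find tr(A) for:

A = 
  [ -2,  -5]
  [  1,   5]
3

tr(A) = -2 + 5 = 3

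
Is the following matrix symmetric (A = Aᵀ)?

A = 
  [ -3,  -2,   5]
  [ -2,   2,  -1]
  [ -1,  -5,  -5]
No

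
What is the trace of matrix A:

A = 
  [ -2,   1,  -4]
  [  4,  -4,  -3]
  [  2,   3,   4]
-2

tr(A) = -2 + -4 + 4 = -2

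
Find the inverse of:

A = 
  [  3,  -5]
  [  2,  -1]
det(A) = (3)(-1) - (-5)(2) = 7
For a 2×2 matrix, A⁻¹ = (1/det(A)) · [[d, -b], [-c, a]]
    = (1/7) · [[-1, 5], [-2, 3]]

A⁻¹ = 
  [-1/7,  5/7]
  [-2/7,  3/7]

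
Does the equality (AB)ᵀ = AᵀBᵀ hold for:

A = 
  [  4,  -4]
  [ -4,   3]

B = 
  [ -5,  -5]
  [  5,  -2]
No

(AB)ᵀ = 
  [-40,  35]
  [-12,  14]

AᵀBᵀ = 
  [  0,  28]
  [  5, -26]

The two matrices differ, so (AB)ᵀ ≠ AᵀBᵀ in general. The correct identity is (AB)ᵀ = BᵀAᵀ.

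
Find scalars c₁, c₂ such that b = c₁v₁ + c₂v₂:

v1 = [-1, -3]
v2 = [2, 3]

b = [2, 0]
c1 = 2, c2 = 2

b = 2·v1 + 2·v2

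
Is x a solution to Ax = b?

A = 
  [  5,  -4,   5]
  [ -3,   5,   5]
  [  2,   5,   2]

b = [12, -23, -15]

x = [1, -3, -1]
Yes

Ax = [12, -23, -15] = b ✓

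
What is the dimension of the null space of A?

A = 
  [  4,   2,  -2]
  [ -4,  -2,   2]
nullity(A) = 2

Row reduce:
R2 → R2 + (1)·R1
REF = 
  [  4,   2,  -2]
  [  0,   0,   0]
Pivot columns: 1 → 1 pivot.
rank(A) = 1, so nullity(A) = 3 - 1 = 2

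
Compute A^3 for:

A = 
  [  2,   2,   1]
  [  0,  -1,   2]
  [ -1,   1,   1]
A² = A·A:
A²[1,1] = (2)(2) + (2)(0) + (1)(-1) = 3
A²[1,2] = (2)(2) + (2)(-1) + (1)(1) = 3
A²[1,3] = (2)(1) + (2)(2) + (1)(1) = 7
A²[2,1] = (0)(2) + (-1)(0) + (2)(-1) = -2
A²[2,2] = (0)(2) + (-1)(-1) + (2)(1) = 3
A²[2,3] = (0)(1) + (-1)(2) + (2)(1) = 0
A²[3,1] = (-1)(2) + (1)(0) + (1)(-1) = -3
A²[3,2] = (-1)(2) + (1)(-1) + (1)(1) = -2
A²[3,3] = (-1)(1) + (1)(2) + (1)(1) = 2
A² = 
  [  3,   3,   7]
  [ -2,   3,   0]
  [ -3,  -2,   2]

A^3 = A^2·A:
A^3[1,1] = (3)(2) + (3)(0) + (7)(-1) = -1
A^3[1,2] = (3)(2) + (3)(-1) + (7)(1) = 10
A^3[1,3] = (3)(1) + (3)(2) + (7)(1) = 16
A^3[2,1] = (-2)(2) + (3)(0) + (0)(-1) = -4
A^3[2,2] = (-2)(2) + (3)(-1) + (0)(1) = -7
A^3[2,3] = (-2)(1) + (3)(2) + (0)(1) = 4
A^3[3,1] = (-3)(2) + (-2)(0) + (2)(-1) = -8
A^3[3,2] = (-3)(2) + (-2)(-1) + (2)(1) = -2
A^3[3,3] = (-3)(1) + (-2)(2) + (2)(1) = -5
A^3 = 
  [ -1,  10,  16]
  [ -4,  -7,   4]
  [ -8,  -2,  -5]

Therefore
A^3 = 
  [ -1,  10,  16]
  [ -4,  -7,   4]
  [ -8,  -2,  -5]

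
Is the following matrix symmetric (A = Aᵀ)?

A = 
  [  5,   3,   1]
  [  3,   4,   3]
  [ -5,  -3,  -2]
No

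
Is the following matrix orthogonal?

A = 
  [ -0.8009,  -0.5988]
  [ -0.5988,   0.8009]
Yes

AᵀA = 
  [  1,   0]
  [  0,   1]
≈ I (equal to I up to the 4-dp rounding of the entries)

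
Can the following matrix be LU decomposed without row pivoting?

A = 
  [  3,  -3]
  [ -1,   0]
Yes.
A[1,1] = 3 ≠ 0, so Gaussian elimination proceeds without a row swap: multiplier ℓ₂₁ = (-1)/(3) = -1/3, and U[2,2] = 0 - (-1/3)(-3) = -1.
L = 
  [   1,    0]
  [-1/3,    1]
U = 
  [  3,  -3]
  [  0,  -1]
Check row 2 of LU: [(-1/3)(3), (-1/3)(-3) + (-1)] = [-1, 0] = row 2 of A ✓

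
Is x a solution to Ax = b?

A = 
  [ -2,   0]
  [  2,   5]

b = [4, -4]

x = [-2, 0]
Yes

Ax = [4, -4] = b ✓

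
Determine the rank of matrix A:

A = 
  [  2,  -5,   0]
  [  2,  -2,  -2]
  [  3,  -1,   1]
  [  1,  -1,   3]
Row reduce:
R2 → R2 - (1)·R1
R3 → R3 - (3/2)·R1
R4 → R4 - (1/2)·R1
R3 → R3 - (13/6)·R2
R4 → R4 - (1/2)·R2
R4 → R4 - (3/4)·R3
REF = 
  [   2,   -5,    0]
  [   0,    3,   -2]
  [   0,    0, 16/3]
  [   0,    0,    0]
Pivot columns: 1, 2, 3 → 3 pivots.

rank(A) = 3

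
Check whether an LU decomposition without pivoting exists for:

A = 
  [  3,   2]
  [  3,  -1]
Yes.
A[1,1] = 3 ≠ 0, so Gaussian elimination proceeds without a row swap: multiplier ℓ₂₁ = (3)/(3) = 1, and U[2,2] = -1 - (1)(2) = -3.
L = 
  [  1,   0]
  [  1,   1]
U = 
  [  3,   2]
  [  0,  -3]
Check row 2 of LU: [(1)(3), (1)(2) + (-3)] = [3, -1] = row 2 of A ✓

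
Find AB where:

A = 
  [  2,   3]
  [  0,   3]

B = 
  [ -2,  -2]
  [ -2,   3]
AB = 
  [-10,   5]
  [ -6,   9]

A is 2×2 and B is 2×2, so AB is 2×2. Each entry is (row of A)·(column of B):
AB[1,1] = (2)(-2) + (3)(-2) = -10
AB[1,2] = (2)(-2) + (3)(3) = 5
AB[2,1] = (0)(-2) + (3)(-2) = -6
AB[2,2] = (0)(-2) + (3)(3) = 9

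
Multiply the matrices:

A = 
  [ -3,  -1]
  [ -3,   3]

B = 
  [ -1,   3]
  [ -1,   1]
A is 2×2 and B is 2×2, so AB is 2×2. Each entry is (row of A)·(column of B):
AB[1,1] = (-3)(-1) + (-1)(-1) = 4
AB[1,2] = (-3)(3) + (-1)(1) = -10
AB[2,1] = (-3)(-1) + (3)(-1) = 0
AB[2,2] = (-3)(3) + (3)(1) = -6

AB = 
  [  4, -10]
  [  0,  -6]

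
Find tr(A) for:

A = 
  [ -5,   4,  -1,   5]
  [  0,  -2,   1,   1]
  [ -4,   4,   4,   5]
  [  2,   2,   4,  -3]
-6

tr(A) = -5 + -2 + 4 + -3 = -6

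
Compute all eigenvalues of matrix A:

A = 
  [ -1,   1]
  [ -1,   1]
λ = 0, 0

tr(A) = 0, det(A) = 0
Characteristic polynomial: λ² - tr(A)λ + det(A) = λ²
λ² = λ²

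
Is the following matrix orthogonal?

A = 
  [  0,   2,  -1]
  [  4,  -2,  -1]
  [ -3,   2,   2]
No

AᵀA = 
  [ 25, -14, -10]
  [-14,  12,   4]
  [-10,   4,   6]
≠ I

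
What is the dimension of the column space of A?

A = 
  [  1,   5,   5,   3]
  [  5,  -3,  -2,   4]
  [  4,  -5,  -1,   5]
dim(Col(A)) = 3

Row reduce:
R2 → R2 - (5)·R1
R3 → R3 - (4)·R1
R3 → R3 - (25/28)·R2
REF = 
  [    1,     5,     5,     3]
  [    0,   -28,   -27,   -11]
  [    0,     0, 87/28, 79/28]
Pivot columns: 1, 2, 3 → 3 pivots.
dim(Col(A)) = number of pivot columns = 3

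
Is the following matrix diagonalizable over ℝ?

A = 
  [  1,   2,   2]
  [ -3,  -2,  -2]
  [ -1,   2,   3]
No

Characteristic polynomial: det(λI - A) = λ³ - 2λ² + 7λ - 4
By the rational root theorem any rational root is an integer dividing 4; none of those is a root, so p(λ) has no rational roots and hence (being an irreducible cubic) no repeated roots.
Discriminant of the cubic: Δ = -728
Δ < 0 ⇒ one real eigenvalue and a complex-conjugate pair: λ ≈ 0.6732 + 2.381i, 0.6732 - 2.381i, 0.6536
Has complex eigenvalues (not diagonalizable over ℝ).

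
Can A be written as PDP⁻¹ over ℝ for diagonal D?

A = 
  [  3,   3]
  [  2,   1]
Yes

tr(A) = 4, det(A) = -3
Characteristic polynomial: λ² - tr(A)λ + det(A) = λ² - 4λ - 3
λ² - 4λ - 3 = 0  ⇒  λ = (4 ± √((-4)² - 4·(-3)))/2 = (4 ± √(28))/2
  = 2 + √7,  2 - √7
Eigenvalues: 2 + √7, 2 - √7  (≈ 4.646, -0.6458)
The two irrational eigenvalues are distinct (simple), so each has alg. mult. = geom. mult. = 1.
Sum of geometric multiplicities equals n, so A has n independent eigenvectors.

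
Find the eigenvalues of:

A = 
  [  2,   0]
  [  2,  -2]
tr(A) = 0, det(A) = -4
Characteristic polynomial: λ² - tr(A)λ + det(A) = λ² - 4
λ² - 4 = (λ + 2)(λ - 2)

λ = 2, -2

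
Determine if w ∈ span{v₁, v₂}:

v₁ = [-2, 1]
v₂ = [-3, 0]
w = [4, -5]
Yes

Form the augmented matrix and row-reduce:
[v₁|v₂|w] = 
  [ -2,  -3,   4]
  [  1,   0,  -5]
R2 → R2 + (1/2)·R1
REF = 
  [  -2,   -3,    4]
  [   0, -3/2,   -3]

No row of the form [0 0 | nonzero], so the system is consistent. Back-substitution gives c₁ = -5, c₂ = 2: w = (-5)·v₁ + (2)·v₂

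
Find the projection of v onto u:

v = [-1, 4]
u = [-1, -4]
v·u = (-1)(-1) + (4)(-4) = -15
u·u = (-1)² + (-4)² = 17
proj_u(v) = (v·u / u·u) × u = (-15/17) × u

proj_u(v) = [15/17, 60/17]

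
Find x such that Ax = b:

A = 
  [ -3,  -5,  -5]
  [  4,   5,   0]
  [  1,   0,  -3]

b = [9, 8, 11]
x = [2, 0, -3]

Row reduce the augmented matrix [A|b]:
R2 → R2 + (4/3)·R1
R3 → R3 + (1/3)·R1
R3 → R3 - (1)·R2
REF = 
  [   -3,    -5,    -5,     9]
  [    0,  -5/3, -20/3,    20]
  [    0,     0,     2,    -6]

Back-substitution:
x₃ = (-6) / 2 = -3
x₂ = (20 - (-20/3)(-3)) / (-5/3) = 0
x₁ = (9 - (-5)(0) - (-5)(-3)) / (-3) = 2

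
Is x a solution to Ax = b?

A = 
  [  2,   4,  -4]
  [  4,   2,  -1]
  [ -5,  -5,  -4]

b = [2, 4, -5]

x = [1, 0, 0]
Yes

Ax = [2, 4, -5] = b ✓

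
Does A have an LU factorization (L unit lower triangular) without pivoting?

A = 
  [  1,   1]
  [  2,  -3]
Yes.
A[1,1] = 1 ≠ 0, so Gaussian elimination proceeds without a row swap: multiplier ℓ₂₁ = (2)/(1) = 2, and U[2,2] = -3 - (2)(1) = -5.
L = 
  [  1,   0]
  [  2,   1]
U = 
  [  1,   1]
  [  0,  -5]
Check row 2 of LU: [(2)(1), (2)(1) + (-5)] = [2, -3] = row 2 of A ✓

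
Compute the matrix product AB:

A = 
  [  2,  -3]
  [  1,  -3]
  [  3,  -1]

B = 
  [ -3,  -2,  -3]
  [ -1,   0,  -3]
A is 3×2 and B is 2×3, so AB is 3×3. Each entry is (row of A)·(column of B):
AB[1,1] = (2)(-3) + (-3)(-1) = -3
AB[1,2] = (2)(-2) + (-3)(0) = -4
AB[1,3] = (2)(-3) + (-3)(-3) = 3
AB[2,1] = (1)(-3) + (-3)(-1) = 0
AB[2,2] = (1)(-2) + (-3)(0) = -2
AB[2,3] = (1)(-3) + (-3)(-3) = 6
AB[3,1] = (3)(-3) + (-1)(-1) = -8
AB[3,2] = (3)(-2) + (-1)(0) = -6
AB[3,3] = (3)(-3) + (-1)(-3) = -6

AB = 
  [ -3,  -4,   3]
  [  0,  -2,   6]
  [ -8,  -6,  -6]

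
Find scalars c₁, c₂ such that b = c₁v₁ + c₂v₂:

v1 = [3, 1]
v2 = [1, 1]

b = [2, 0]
c1 = 1, c2 = -1

b = 1·v1 + -1·v2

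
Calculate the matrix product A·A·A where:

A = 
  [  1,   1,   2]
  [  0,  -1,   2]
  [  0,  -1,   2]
A² = A·A:
A²[1,1] = (1)(1) + (1)(0) + (2)(0) = 1
A²[1,2] = (1)(1) + (1)(-1) + (2)(-1) = -2
A²[1,3] = (1)(2) + (1)(2) + (2)(2) = 8
A²[2,1] = (0)(1) + (-1)(0) + (2)(0) = 0
A²[2,2] = (0)(1) + (-1)(-1) + (2)(-1) = -1
A²[2,3] = (0)(2) + (-1)(2) + (2)(2) = 2
A²[3,1] = (0)(1) + (-1)(0) + (2)(0) = 0
A²[3,2] = (0)(1) + (-1)(-1) + (2)(-1) = -1
A²[3,3] = (0)(2) + (-1)(2) + (2)(2) = 2
A² = 
  [  1,  -2,   8]
  [  0,  -1,   2]
  [  0,  -1,   2]

A^3 = A^2·A:
A^3[1,1] = (1)(1) + (-2)(0) + (8)(0) = 1
A^3[1,2] = (1)(1) + (-2)(-1) + (8)(-1) = -5
A^3[1,3] = (1)(2) + (-2)(2) + (8)(2) = 14
A^3[2,1] = (0)(1) + (-1)(0) + (2)(0) = 0
A^3[2,2] = (0)(1) + (-1)(-1) + (2)(-1) = -1
A^3[2,3] = (0)(2) + (-1)(2) + (2)(2) = 2
A^3[3,1] = (0)(1) + (-1)(0) + (2)(0) = 0
A^3[3,2] = (0)(1) + (-1)(-1) + (2)(-1) = -1
A^3[3,3] = (0)(2) + (-1)(2) + (2)(2) = 2
A^3 = 
  [  1,  -5,  14]
  [  0,  -1,   2]
  [  0,  -1,   2]

Therefore
A^3 = 
  [  1,  -5,  14]
  [  0,  -1,   2]
  [  0,  -1,   2]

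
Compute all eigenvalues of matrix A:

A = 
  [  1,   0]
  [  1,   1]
λ = 1, 1

tr(A) = 2, det(A) = 1
Characteristic polynomial: λ² - tr(A)λ + det(A) = λ² - 2λ + 1
λ² - 2λ + 1 = (λ - 1)²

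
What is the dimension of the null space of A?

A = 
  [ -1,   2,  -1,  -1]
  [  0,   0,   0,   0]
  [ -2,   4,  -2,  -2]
nullity(A) = 3

Row reduce:
R3 → R3 - (2)·R1
REF = 
  [ -1,   2,  -1,  -1]
  [  0,   0,   0,   0]
  [  0,   0,   0,   0]
Pivot columns: 1 → 1 pivot.
rank(A) = 1, so nullity(A) = 4 - 1 = 3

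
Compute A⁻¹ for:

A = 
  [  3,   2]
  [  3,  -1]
det(A) = (3)(-1) - (2)(3) = -9
For a 2×2 matrix, A⁻¹ = (1/det(A)) · [[d, -b], [-c, a]]
    = (-1/9) · [[-1, -2], [-3, 3]]

A⁻¹ = 
  [ 1/9,  2/9]
  [ 1/3, -1/3]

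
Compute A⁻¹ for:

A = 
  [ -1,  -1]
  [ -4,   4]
det(A) = (-1)(4) - (-1)(-4) = -8
For a 2×2 matrix, A⁻¹ = (1/det(A)) · [[d, -b], [-c, a]]
    = (-1/8) · [[4, 1], [4, -1]]

A⁻¹ = 
  [-1/2, -1/8]
  [-1/2,  1/8]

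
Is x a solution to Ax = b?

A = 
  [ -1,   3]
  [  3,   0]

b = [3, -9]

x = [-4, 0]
No

Ax = [4, -12] ≠ b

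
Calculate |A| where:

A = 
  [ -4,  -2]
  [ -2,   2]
For a 2×2 matrix, det = ad - bc = (-4)(2) - (-2)(-2) = -12

det(A) = -12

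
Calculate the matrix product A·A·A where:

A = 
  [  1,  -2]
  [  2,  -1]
A^3 = 
  [ -3,   6]
  [ -6,   3]

A² = A·A:
A²[1,1] = (1)(1) + (-2)(2) = -3
A²[1,2] = (1)(-2) + (-2)(-1) = 0
A²[2,1] = (2)(1) + (-1)(2) = 0
A²[2,2] = (2)(-2) + (-1)(-1) = -3
A² = 
  [ -3,   0]
  [  0,  -3]

A^3 = A^2·A:
A^3[1,1] = (-3)(1) + (0)(2) = -3
A^3[1,2] = (-3)(-2) + (0)(-1) = 6
A^3[2,1] = (0)(1) + (-3)(2) = -6
A^3[2,2] = (0)(-2) + (-3)(-1) = 3
A^3 = 
  [ -3,   6]
  [ -6,   3]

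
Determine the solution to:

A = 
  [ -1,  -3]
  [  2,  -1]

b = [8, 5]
x = [1, -3]

Row reduce the augmented matrix [A|b]:
R2 → R2 + (2)·R1
REF = 
  [ -1,  -3,   8]
  [  0,  -7,  21]

Back-substitution:
x₂ = 21 / (-7) = -3
x₁ = (8 - (-3)(-3)) / (-1) = 1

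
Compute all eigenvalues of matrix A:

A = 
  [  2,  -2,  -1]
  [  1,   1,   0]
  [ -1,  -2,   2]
Characteristic polynomial: det(λI - A) = λ³ - 5λ² + 9λ - 9
Testing integer divisors of the constant term: p(3) = 0, so (λ - 3) is a factor:
p(λ) = (λ - 3)(λ² - 2λ + 3)
λ² - 2λ + 3 = 0  ⇒  λ = (2 ± √((-2)² - 4·(3)))/2 = (2 ± √(-8))/2
  = 1 + i√2,  1 - i√2

λ = 3, 1 + i√2, 1 - i√2  (≈ 3, 1 + 1.414i, 1 - 1.414i)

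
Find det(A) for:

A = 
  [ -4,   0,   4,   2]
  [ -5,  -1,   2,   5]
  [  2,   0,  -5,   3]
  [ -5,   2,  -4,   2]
186

Cofactor expansion along row 1: det(A) = a₁₁M₁₁ - a₁₂M₁₂ + a₁₃M₁₃ - a₁₄M₁₄

M₁₁ = det[[-1, 2, 5]; [0, -5, 3]; [2, -4, 2]]
  = (-1)·((-5)(2) - (3)(-4)) - (2)·((0)(2) - (3)(2)) + (5)·((0)(-4) - (-5)(2))
  = (-1)(2) - (2)(-6) + (5)(10)
  = 60
M₁₂ = det[[-5, 2, 5]; [2, -5, 3]; [-5, -4, 2]]
  = (-5)·((-5)(2) - (3)(-4)) - (2)·((2)(2) - (3)(-5)) + (5)·((2)(-4) - (-5)(-5))
  = (-5)(2) - (2)(19) + (5)(-33)
  = -213
M₁₃ = det[[-5, -1, 5]; [2, 0, 3]; [-5, 2, 2]]
  = (-5)·((0)(2) - (3)(2)) - (-1)·((2)(2) - (3)(-5)) + (5)·((2)(2) - (0)(-5))
  = (-5)(-6) - (-1)(19) + (5)(4)
  = 69
M₁₄ = det[[-5, -1, 2]; [2, 0, -5]; [-5, 2, -4]]
  = (-5)·((0)(-4) - (-5)(2)) - (-1)·((2)(-4) - (-5)(-5)) + (2)·((2)(2) - (0)(-5))
  = (-5)(10) - (-1)(-33) + (2)(4)
  = -75

det(A) = (-4)(60) - (0)(-213) + (4)(69) - (2)(-75) = 186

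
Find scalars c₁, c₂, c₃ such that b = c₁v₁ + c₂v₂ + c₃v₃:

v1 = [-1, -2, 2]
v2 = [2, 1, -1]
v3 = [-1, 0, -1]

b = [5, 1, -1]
c1 = 1, c2 = 3, c3 = 0

b = 1·v1 + 3·v2 + 0·v3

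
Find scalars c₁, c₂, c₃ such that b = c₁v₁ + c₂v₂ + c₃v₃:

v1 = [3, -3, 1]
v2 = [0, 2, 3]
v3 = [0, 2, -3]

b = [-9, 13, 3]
c1 = -3, c2 = 2, c3 = 0

b = -3·v1 + 2·v2 + 0·v3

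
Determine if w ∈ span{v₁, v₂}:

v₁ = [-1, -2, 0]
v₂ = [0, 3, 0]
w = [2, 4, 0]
Yes

Form the augmented matrix and row-reduce:
[v₁|v₂|w] = 
  [ -1,   0,   2]
  [ -2,   3,   4]
  [  0,   0,   0]
R2 → R2 - (2)·R1
REF = 
  [ -1,   0,   2]
  [  0,   3,   0]
  [  0,   0,   0]

No row of the form [0 0 | nonzero], so the system is consistent. Back-substitution gives c₁ = -2, c₂ = 0: w = (-2)·v₁ + (0)·v₂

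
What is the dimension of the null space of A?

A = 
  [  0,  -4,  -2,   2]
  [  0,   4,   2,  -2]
nullity(A) = 3

Row reduce:
R2 → R2 + (1)·R1
REF = 
  [  0,  -4,  -2,   2]
  [  0,   0,   0,   0]
Pivot columns: 2 → 1 pivot.
rank(A) = 1, so nullity(A) = 4 - 1 = 3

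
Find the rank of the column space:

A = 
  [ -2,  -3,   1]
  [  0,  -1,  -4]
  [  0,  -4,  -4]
Row reduce:
R3 → R3 - (4)·R2
REF = 
  [ -2,  -3,   1]
  [  0,  -1,  -4]
  [  0,   0,  12]
Pivot columns: 1, 2, 3 → 3 pivots.
dim(Col(A)) = number of pivot columns = 3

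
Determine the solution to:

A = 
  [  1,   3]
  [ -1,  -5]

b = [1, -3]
Row reduce the augmented matrix [A|b]:
R2 → R2 + (1)·R1
REF = 
  [  1,   3,   1]
  [  0,  -2,  -2]

Back-substitution:
x₂ = (-2) / (-2) = 1
x₁ = (1 - (3)(1)) / 1 = -2

x = [-2, 1]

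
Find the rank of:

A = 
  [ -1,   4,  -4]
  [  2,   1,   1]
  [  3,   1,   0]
Row reduce:
R2 → R2 + (2)·R1
R3 → R3 + (3)·R1
R3 → R3 - (13/9)·R2
REF = 
  [   -1,     4,    -4]
  [    0,     9,    -7]
  [    0,     0, -17/9]
Pivot columns: 1, 2, 3 → 3 pivots.

rank(A) = 3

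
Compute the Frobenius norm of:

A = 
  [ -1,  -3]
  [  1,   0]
||A||_F = 3.317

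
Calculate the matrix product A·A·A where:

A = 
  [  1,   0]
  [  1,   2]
A^3 = 
  [  1,   0]
  [  7,   8]

A² = A·A:
A²[1,1] = (1)(1) + (0)(1) = 1
A²[1,2] = (1)(0) + (0)(2) = 0
A²[2,1] = (1)(1) + (2)(1) = 3
A²[2,2] = (1)(0) + (2)(2) = 4
A² = 
  [  1,   0]
  [  3,   4]

A^3 = A^2·A:
A^3[1,1] = (1)(1) + (0)(1) = 1
A^3[1,2] = (1)(0) + (0)(2) = 0
A^3[2,1] = (3)(1) + (4)(1) = 7
A^3[2,2] = (3)(0) + (4)(2) = 8
A^3 = 
  [  1,   0]
  [  7,   8]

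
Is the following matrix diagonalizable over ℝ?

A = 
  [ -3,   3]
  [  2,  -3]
Yes

tr(A) = -6, det(A) = 3
Characteristic polynomial: λ² - tr(A)λ + det(A) = λ² + 6λ + 3
λ² + 6λ + 3 = 0  ⇒  λ = (-6 ± √((6)² - 4·(3)))/2 = (-6 ± √(24))/2
  = -3 + √6,  -3 - √6
Eigenvalues: -3 + √6, -3 - √6  (≈ -0.5505, -5.449)
The two irrational eigenvalues are distinct (simple), so each has alg. mult. = geom. mult. = 1.
Sum of geometric multiplicities equals n, so A has n independent eigenvectors.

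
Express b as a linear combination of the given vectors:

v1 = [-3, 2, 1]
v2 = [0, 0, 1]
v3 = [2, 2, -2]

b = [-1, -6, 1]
c1 = -1, c2 = -2, c3 = -2

b = -1·v1 + -2·v2 + -2·v3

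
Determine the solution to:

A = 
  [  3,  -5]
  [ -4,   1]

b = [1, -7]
Row reduce the augmented matrix [A|b]:
R2 → R2 + (4/3)·R1
REF = 
  [    3,    -5,     1]
  [    0, -17/3, -17/3]

Back-substitution:
x₂ = (-17/3) / (-17/3) = 1
x₁ = (1 - (-5)(1)) / 3 = 2

x = [2, 1]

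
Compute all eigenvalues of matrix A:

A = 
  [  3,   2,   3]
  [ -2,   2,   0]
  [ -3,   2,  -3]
λ = -2, 2 + 2i√2, 2 - 2i√2  (≈ -2, 2 + 2.828i, 2 - 2.828i)

Characteristic polynomial: det(λI - A) = λ³ - 2λ² + 4λ + 24
Testing integer divisors of the constant term: p(-2) = 0, so (λ + 2) is a factor:
p(λ) = (λ + 2)(λ² - 4λ + 12)
λ² - 4λ + 12 = 0  ⇒  λ = (4 ± √((-4)² - 4·(12)))/2 = (4 ± √(-32))/2
  = 2 + 2i√2,  2 - 2i√2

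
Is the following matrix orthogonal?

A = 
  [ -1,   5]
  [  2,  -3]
No

AᵀA = 
  [  5, -11]
  [-11,  34]
≠ I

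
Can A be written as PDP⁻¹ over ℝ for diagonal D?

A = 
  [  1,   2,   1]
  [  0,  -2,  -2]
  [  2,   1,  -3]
Yes

Characteristic polynomial: det(λI - A) = λ³ + 4λ² + λ - 4
By the rational root theorem any rational root is an integer dividing 4; none of those is a root, so p(λ) has no rational roots and hence (being an irreducible cubic) no repeated roots.
Discriminant of the cubic: Δ = 316
Δ > 0 ⇒ three distinct real eigenvalues: λ ≈ -3.343, -1.471, 0.8136
Three distinct real eigenvalues, so A has 3 independent eigenvectors.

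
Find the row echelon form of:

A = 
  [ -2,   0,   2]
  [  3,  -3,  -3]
Row operations:
R2 → R2 + (3/2)·R1

Resulting echelon form:
REF = 
  [ -2,   0,   2]
  [  0,  -3,   0]

Rank = 2 (number of non-zero pivot rows).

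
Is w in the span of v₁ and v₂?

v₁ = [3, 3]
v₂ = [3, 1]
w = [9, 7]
Yes

Form the augmented matrix and row-reduce:
[v₁|v₂|w] = 
  [  3,   3,   9]
  [  3,   1,   7]
R2 → R2 - (1)·R1
REF = 
  [  3,   3,   9]
  [  0,  -2,  -2]

No row of the form [0 0 | nonzero], so the system is consistent. Back-substitution gives c₁ = 2, c₂ = 1: w = (2)·v₁ + (1)·v₂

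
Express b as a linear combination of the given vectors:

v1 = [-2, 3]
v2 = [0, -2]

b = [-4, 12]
c1 = 2, c2 = -3

b = 2·v1 + -3·v2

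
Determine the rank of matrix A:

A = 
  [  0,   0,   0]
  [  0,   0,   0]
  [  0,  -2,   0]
Row reduce:
Swap R1 ↔ R3
REF = 
  [  0,  -2,   0]
  [  0,   0,   0]
  [  0,   0,   0]
Pivot columns: 2 → 1 pivot.

rank(A) = 1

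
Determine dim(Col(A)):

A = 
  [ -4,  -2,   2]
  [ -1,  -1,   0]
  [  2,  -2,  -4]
Row reduce:
R2 → R2 - (1/4)·R1
R3 → R3 + (1/2)·R1
R3 → R3 - (6)·R2
REF = 
  [  -4,   -2,    2]
  [   0, -1/2, -1/2]
  [   0,    0,    0]
Pivot columns: 1, 2 → 2 pivots.
dim(Col(A)) = number of pivot columns = 2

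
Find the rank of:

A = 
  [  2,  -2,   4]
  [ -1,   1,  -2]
Row reduce:
R2 → R2 + (1/2)·R1
REF = 
  [  2,  -2,   4]
  [  0,   0,   0]
Pivot columns: 1 → 1 pivot.

rank(A) = 1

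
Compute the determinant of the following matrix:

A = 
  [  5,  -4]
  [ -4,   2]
For a 2×2 matrix, det = ad - bc = (5)(2) - (-4)(-4) = -6

det(A) = -6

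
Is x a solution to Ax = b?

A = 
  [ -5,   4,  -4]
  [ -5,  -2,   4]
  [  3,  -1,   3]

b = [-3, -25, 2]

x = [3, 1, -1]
No

Ax = [-7, -21, 5] ≠ b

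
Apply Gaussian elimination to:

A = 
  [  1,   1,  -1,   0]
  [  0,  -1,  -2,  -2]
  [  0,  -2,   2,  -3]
Row operations:
R3 → R3 - (2)·R2

Resulting echelon form:
REF = 
  [  1,   1,  -1,   0]
  [  0,  -1,  -2,  -2]
  [  0,   0,   6,   1]

Rank = 3 (number of non-zero pivot rows).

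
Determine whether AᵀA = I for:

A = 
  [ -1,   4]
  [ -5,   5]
No

AᵀA = 
  [ 26, -29]
  [-29,  41]
≠ I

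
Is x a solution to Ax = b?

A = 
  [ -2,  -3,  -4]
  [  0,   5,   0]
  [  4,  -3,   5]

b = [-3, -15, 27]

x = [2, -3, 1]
No

Ax = [1, -15, 22] ≠ b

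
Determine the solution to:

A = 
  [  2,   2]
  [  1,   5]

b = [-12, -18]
Row reduce the augmented matrix [A|b]:
R2 → R2 - (1/2)·R1
REF = 
  [  2,   2, -12]
  [  0,   4, -12]

Back-substitution:
x₂ = (-12) / 4 = -3
x₁ = (-12 - (2)(-3)) / 2 = -3

x = [-3, -3]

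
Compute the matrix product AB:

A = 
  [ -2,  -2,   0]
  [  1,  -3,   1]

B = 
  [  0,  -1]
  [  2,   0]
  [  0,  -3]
AB = 
  [ -4,   2]
  [ -6,  -4]

A is 2×3 and B is 3×2, so AB is 2×2. Each entry is (row of A)·(column of B):
AB[1,1] = (-2)(0) + (-2)(2) + (0)(0) = -4
AB[1,2] = (-2)(-1) + (-2)(0) + (0)(-3) = 2
AB[2,1] = (1)(0) + (-3)(2) + (1)(0) = -6
AB[2,2] = (1)(-1) + (-3)(0) + (1)(-3) = -4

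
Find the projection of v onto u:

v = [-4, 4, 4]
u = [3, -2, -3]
proj_u(v) = [-48/11, 32/11, 48/11]

v·u = (-4)(3) + (4)(-2) + (4)(-3) = -32
u·u = (3)² + (-2)² + (-3)² = 22
proj_u(v) = (v·u / u·u) × u = (-32/22) × u = (-16/11) × u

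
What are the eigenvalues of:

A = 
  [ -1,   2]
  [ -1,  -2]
tr(A) = -3, det(A) = 4
Characteristic polynomial: λ² - tr(A)λ + det(A) = λ² + 3λ + 4
λ² + 3λ + 4 = 0  ⇒  λ = (-3 ± √((3)² - 4·(4)))/2 = (-3 ± √(-7))/2
  = (-3 + i√7)/2,  (-3 - i√7)/2

λ = (-3 + i√7)/2, (-3 - i√7)/2  (≈ -1.5 + 1.323i, -1.5 - 1.323i)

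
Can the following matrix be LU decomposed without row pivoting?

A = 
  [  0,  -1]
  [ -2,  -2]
No.
A[1,1] = 0 but A[2,1] = -2 ≠ 0. Any LU with L unit lower triangular has (LU)[1,1] = U[1,1] and (LU)[2,1] = L[2,1]·U[1,1]; matching A forces U[1,1] = 0, which then forces (LU)[2,1] = 0 ≠ -2. A row swap (pivoting) is required.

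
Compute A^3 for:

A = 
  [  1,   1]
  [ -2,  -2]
A^3 = 
  [  1,   1]
  [ -2,  -2]

A² = A·A:
A²[1,1] = (1)(1) + (1)(-2) = -1
A²[1,2] = (1)(1) + (1)(-2) = -1
A²[2,1] = (-2)(1) + (-2)(-2) = 2
A²[2,2] = (-2)(1) + (-2)(-2) = 2
A² = 
  [ -1,  -1]
  [  2,   2]

A^3 = A^2·A:
A^3[1,1] = (-1)(1) + (-1)(-2) = 1
A^3[1,2] = (-1)(1) + (-1)(-2) = 1
A^3[2,1] = (2)(1) + (2)(-2) = -2
A^3[2,2] = (2)(1) + (2)(-2) = -2
A^3 = 
  [  1,   1]
  [ -2,  -2]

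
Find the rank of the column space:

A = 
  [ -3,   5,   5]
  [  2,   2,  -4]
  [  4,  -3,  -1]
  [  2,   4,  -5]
Row reduce:
R2 → R2 + (2/3)·R1
R3 → R3 + (4/3)·R1
R4 → R4 + (2/3)·R1
R3 → R3 - (11/16)·R2
R4 → R4 - (11/8)·R2
R4 → R4 + (6/49)·R3
REF = 
  [  -3,    5,    5]
  [   0, 16/3, -2/3]
  [   0,    0, 49/8]
  [   0,    0,    0]
Pivot columns: 1, 2, 3 → 3 pivots.
dim(Col(A)) = number of pivot columns = 3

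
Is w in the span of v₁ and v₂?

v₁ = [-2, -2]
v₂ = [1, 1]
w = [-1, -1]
Yes

Form the augmented matrix and row-reduce:
[v₁|v₂|w] = 
  [ -2,   1,  -1]
  [ -2,   1,  -1]
R2 → R2 - (1)·R1
REF = 
  [ -2,   1,  -1]
  [  0,   0,   0]

No row of the form [0 0 | nonzero], so the system is consistent. Back-substitution gives c₁ = 1/2, c₂ = 0: w = (1/2)·v₁ + (0)·v₂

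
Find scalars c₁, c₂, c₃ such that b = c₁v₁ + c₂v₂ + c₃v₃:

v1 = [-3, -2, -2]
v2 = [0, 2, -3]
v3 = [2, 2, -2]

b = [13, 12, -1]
c1 = -3, c2 = 1, c3 = 2

b = -3·v1 + 1·v2 + 2·v3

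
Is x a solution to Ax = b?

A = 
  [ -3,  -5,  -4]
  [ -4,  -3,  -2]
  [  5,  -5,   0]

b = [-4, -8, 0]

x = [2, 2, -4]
No

Ax = [0, -6, 0] ≠ b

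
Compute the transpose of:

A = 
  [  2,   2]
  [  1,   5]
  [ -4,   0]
Aᵀ = 
  [  2,   1,  -4]
  [  2,   5,   0]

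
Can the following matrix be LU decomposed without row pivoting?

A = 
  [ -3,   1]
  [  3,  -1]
Yes.
A[1,1] = -3 ≠ 0, so Gaussian elimination proceeds without a row swap: multiplier ℓ₂₁ = (3)/(-3) = -1, and U[2,2] = -1 - (-1)(1) = 0.
L = 
  [  1,   0]
  [ -1,   1]
U = 
  [ -3,   1]
  [  0,   0]
Check row 2 of LU: [(-1)(-3), (-1)(1) + 0] = [3, -1] = row 2 of A ✓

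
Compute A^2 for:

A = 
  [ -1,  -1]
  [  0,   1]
A² = A·A:
A²[1,1] = (-1)(-1) + (-1)(0) = 1
A²[1,2] = (-1)(-1) + (-1)(1) = 0
A²[2,1] = (0)(-1) + (1)(0) = 0
A²[2,2] = (0)(-1) + (1)(1) = 1
A² = 
  [  1,   0]
  [  0,   1]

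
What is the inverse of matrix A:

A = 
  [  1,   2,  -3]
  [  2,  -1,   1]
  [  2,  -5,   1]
det(A) = (1)·((-1)(1) - (1)(-5)) - (2)·((2)(1) - (1)(2)) + (-3)·((2)(-5) - (-1)(2))
  = (1)(4) - (2)(0) + (-3)(-8)
  = 28
det(A) = 28 ≠ 0, so A is invertible.

Cofactors Cᵢⱼ = (-1)ⁱ⁺ʲ·Mᵢⱼ:
C = 
  [  4,   0,  -8]
  [ 13,   7,   9]
  [ -1,  -7,  -5]

adj(A) = Cᵀ:
adj(A) = 
  [  4,  13,  -1]
  [  0,   7,  -7]
  [ -8,   9,  -5]

A⁻¹ = (1/28) · adj(A):
A⁻¹ = 
  [  1/7, 13/28, -1/28]
  [    0,   1/4,  -1/4]
  [ -2/7,  9/28, -5/28]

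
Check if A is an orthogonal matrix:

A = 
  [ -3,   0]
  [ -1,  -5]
No

AᵀA = 
  [ 10,   5]
  [  5,  25]
≠ I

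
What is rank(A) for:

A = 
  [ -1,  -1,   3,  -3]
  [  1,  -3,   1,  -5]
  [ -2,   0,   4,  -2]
rank(A) = 2

Row reduce:
R2 → R2 + (1)·R1
R3 → R3 - (2)·R1
R3 → R3 + (1/2)·R2
REF = 
  [ -1,  -1,   3,  -3]
  [  0,  -4,   4,  -8]
  [  0,   0,   0,   0]
Pivot columns: 1, 2 → 2 pivots.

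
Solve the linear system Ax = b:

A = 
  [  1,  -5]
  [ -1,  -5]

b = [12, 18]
Row reduce the augmented matrix [A|b]:
R2 → R2 + (1)·R1
REF = 
  [  1,  -5,  12]
  [  0, -10,  30]

Back-substitution:
x₂ = 30 / (-10) = -3
x₁ = (12 - (-5)(-3)) / 1 = -3

x = [-3, -3]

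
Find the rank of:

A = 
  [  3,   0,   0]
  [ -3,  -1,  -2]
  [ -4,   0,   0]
Row reduce:
R2 → R2 + (1)·R1
R3 → R3 + (4/3)·R1
REF = 
  [  3,   0,   0]
  [  0,  -1,  -2]
  [  0,   0,   0]
Pivot columns: 1, 2 → 2 pivots.

rank(A) = 2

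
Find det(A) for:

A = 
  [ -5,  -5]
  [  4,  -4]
For a 2×2 matrix, det = ad - bc = (-5)(-4) - (-5)(4) = 40

det(A) = 40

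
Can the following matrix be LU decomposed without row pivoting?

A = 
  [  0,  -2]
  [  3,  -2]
No.
A[1,1] = 0 but A[2,1] = 3 ≠ 0. Any LU with L unit lower triangular has (LU)[1,1] = U[1,1] and (LU)[2,1] = L[2,1]·U[1,1]; matching A forces U[1,1] = 0, which then forces (LU)[2,1] = 0 ≠ 3. A row swap (pivoting) is required.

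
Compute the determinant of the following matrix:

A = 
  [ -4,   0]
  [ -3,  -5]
For a 2×2 matrix, det = ad - bc = (-4)(-5) - (0)(-3) = 20

det(A) = 20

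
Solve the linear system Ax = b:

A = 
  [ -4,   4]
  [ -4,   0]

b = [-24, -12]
x = [3, -3]

Row reduce the augmented matrix [A|b]:
R2 → R2 - (1)·R1
REF = 
  [ -4,   4, -24]
  [  0,  -4,  12]

Back-substitution:
x₂ = 12 / (-4) = -3
x₁ = (-24 - (4)(-3)) / (-4) = 3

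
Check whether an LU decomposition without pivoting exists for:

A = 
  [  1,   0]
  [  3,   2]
Yes.
A[1,1] = 1 ≠ 0, so Gaussian elimination proceeds without a row swap: multiplier ℓ₂₁ = (3)/(1) = 3, and U[2,2] = 2 - (3)(0) = 2.
L = 
  [  1,   0]
  [  3,   1]
U = 
  [  1,   0]
  [  0,   2]
Check row 2 of LU: [(3)(1), (3)(0) + 2] = [3, 2] = row 2 of A ✓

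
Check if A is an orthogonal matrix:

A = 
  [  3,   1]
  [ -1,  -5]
No

AᵀA = 
  [ 10,   8]
  [  8,  26]
≠ I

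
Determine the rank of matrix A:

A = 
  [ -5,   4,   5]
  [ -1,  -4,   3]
Row reduce:
R2 → R2 - (1/5)·R1
REF = 
  [   -5,     4,     5]
  [    0, -24/5,     2]
Pivot columns: 1, 2 → 2 pivots.

rank(A) = 2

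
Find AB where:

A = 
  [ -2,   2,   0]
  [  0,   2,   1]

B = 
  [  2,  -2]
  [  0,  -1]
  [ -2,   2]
AB = 
  [ -4,   2]
  [ -2,   0]

A is 2×3 and B is 3×2, so AB is 2×2. Each entry is (row of A)·(column of B):
AB[1,1] = (-2)(2) + (2)(0) + (0)(-2) = -4
AB[1,2] = (-2)(-2) + (2)(-1) + (0)(2) = 2
AB[2,1] = (0)(2) + (2)(0) + (1)(-2) = -2
AB[2,2] = (0)(-2) + (2)(-1) + (1)(2) = 0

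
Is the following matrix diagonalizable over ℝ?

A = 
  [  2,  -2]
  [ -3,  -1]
Yes

tr(A) = 1, det(A) = -8
Characteristic polynomial: λ² - tr(A)λ + det(A) = λ² - λ - 8
λ² - λ - 8 = 0  ⇒  λ = (1 ± √((-1)² - 4·(-8)))/2 = (1 ± √(33))/2
  = (1 + √33)/2,  (1 - √33)/2
Eigenvalues: (1 + √33)/2, (1 - √33)/2  (≈ 3.372, -2.372)
The two irrational eigenvalues are distinct (simple), so each has alg. mult. = geom. mult. = 1.
Sum of geometric multiplicities equals n, so A has n independent eigenvectors.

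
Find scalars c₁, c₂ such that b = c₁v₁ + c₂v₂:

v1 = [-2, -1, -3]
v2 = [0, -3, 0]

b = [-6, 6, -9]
c1 = 3, c2 = -3

b = 3·v1 + -3·v2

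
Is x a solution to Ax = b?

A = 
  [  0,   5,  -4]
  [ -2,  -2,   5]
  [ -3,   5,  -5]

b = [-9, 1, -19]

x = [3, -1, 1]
Yes

Ax = [-9, 1, -19] = b ✓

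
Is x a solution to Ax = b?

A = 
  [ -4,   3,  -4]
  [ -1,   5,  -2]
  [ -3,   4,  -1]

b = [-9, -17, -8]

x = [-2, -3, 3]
No

Ax = [-13, -19, -9] ≠ b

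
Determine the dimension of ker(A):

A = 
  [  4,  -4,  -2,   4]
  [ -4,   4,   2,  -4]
nullity(A) = 3

Row reduce:
R2 → R2 + (1)·R1
REF = 
  [  4,  -4,  -2,   4]
  [  0,   0,   0,   0]
Pivot columns: 1 → 1 pivot.
rank(A) = 1, so nullity(A) = 4 - 1 = 3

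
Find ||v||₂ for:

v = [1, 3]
3.162

||v||₂ = √((1)² + (3)²) = √10 = 3.162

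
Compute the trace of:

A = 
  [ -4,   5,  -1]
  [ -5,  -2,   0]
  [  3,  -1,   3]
-3

tr(A) = -4 + -2 + 3 = -3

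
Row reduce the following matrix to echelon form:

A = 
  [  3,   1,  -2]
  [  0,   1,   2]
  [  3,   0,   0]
Row operations:
R3 → R3 - (1)·R1
R3 → R3 + (1)·R2

Resulting echelon form:
REF = 
  [  3,   1,  -2]
  [  0,   1,   2]
  [  0,   0,   4]

Rank = 3 (number of non-zero pivot rows).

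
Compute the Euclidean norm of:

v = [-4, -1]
4.123

||v||₂ = √((-4)² + (-1)²) = √17 = 4.123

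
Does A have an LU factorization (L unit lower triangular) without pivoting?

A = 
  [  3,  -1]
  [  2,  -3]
Yes.
A[1,1] = 3 ≠ 0, so Gaussian elimination proceeds without a row swap: multiplier ℓ₂₁ = (2)/(3) = 2/3, and U[2,2] = -3 - (2/3)(-1) = -7/3.
L = 
  [  1,   0]
  [2/3,   1]
U = 
  [   3,   -1]
  [   0, -7/3]
Check row 2 of LU: [(2/3)(3), (2/3)(-1) + (-7/3)] = [2, -3] = row 2 of A ✓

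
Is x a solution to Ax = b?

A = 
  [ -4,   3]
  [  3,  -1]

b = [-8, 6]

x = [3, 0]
No

Ax = [-12, 9] ≠ b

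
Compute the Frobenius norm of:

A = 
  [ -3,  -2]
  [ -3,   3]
||A||_F = 5.568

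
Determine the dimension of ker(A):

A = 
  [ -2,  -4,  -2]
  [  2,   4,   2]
nullity(A) = 2

Row reduce:
R2 → R2 + (1)·R1
REF = 
  [ -2,  -4,  -2]
  [  0,   0,   0]
Pivot columns: 1 → 1 pivot.
rank(A) = 1, so nullity(A) = 3 - 1 = 2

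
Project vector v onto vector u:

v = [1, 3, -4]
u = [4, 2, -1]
proj_u(v) = [8/3, 4/3, -2/3]

v·u = (1)(4) + (3)(2) + (-4)(-1) = 14
u·u = (4)² + (2)² + (-1)² = 21
proj_u(v) = (v·u / u·u) × u = (14/21) × u = (2/3) × u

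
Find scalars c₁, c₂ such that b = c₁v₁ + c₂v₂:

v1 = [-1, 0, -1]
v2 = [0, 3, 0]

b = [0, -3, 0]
c1 = 0, c2 = -1

b = 0·v1 + -1·v2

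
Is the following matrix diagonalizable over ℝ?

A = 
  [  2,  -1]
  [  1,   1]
No

tr(A) = 3, det(A) = 3
Characteristic polynomial: λ² - tr(A)λ + det(A) = λ² - 3λ + 3
λ² - 3λ + 3 = 0  ⇒  λ = (3 ± √((-3)² - 4·(3)))/2 = (3 ± √(-3))/2
  = (3 + i√3)/2,  (3 - i√3)/2
Eigenvalues: (3 + i√3)/2, (3 - i√3)/2  (≈ 1.5 + 0.866i, 1.5 - 0.866i)
Has complex eigenvalues (not diagonalizable over ℝ).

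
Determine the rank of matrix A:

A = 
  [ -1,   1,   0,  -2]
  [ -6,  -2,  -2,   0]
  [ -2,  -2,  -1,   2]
Row reduce:
R2 → R2 - (6)·R1
R3 → R3 - (2)·R1
R3 → R3 - (1/2)·R2
REF = 
  [ -1,   1,   0,  -2]
  [  0,  -8,  -2,  12]
  [  0,   0,   0,   0]
Pivot columns: 1, 2 → 2 pivots.

rank(A) = 2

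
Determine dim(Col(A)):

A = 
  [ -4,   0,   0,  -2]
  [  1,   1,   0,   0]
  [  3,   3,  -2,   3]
Row reduce:
R2 → R2 + (1/4)·R1
R3 → R3 + (3/4)·R1
R3 → R3 - (3)·R2
REF = 
  [  -4,    0,    0,   -2]
  [   0,    1,    0, -1/2]
  [   0,    0,   -2,    3]
Pivot columns: 1, 2, 3 → 3 pivots.
dim(Col(A)) = number of pivot columns = 3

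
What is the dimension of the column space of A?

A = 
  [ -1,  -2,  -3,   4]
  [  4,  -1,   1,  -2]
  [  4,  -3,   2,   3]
dim(Col(A)) = 3

Row reduce:
R2 → R2 + (4)·R1
R3 → R3 + (4)·R1
R3 → R3 - (11/9)·R2
REF = 
  [  -1,   -2,   -3,    4]
  [   0,   -9,  -11,   14]
  [   0,    0, 31/9, 17/9]
Pivot columns: 1, 2, 3 → 3 pivots.
dim(Col(A)) = number of pivot columns = 3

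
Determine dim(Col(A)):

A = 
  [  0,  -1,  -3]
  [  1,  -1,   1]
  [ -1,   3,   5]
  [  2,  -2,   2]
Row reduce:
Swap R1 ↔ R2
R3 → R3 + (1)·R1
R4 → R4 - (2)·R1
R3 → R3 + (2)·R2
REF = 
  [  1,  -1,   1]
  [  0,  -1,  -3]
  [  0,   0,   0]
  [  0,   0,   0]
Pivot columns: 1, 2 → 2 pivots.
dim(Col(A)) = number of pivot columns = 2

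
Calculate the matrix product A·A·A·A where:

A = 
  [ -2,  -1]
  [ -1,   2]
A^4 = 
  [ 25,   0]
  [  0,  25]

A² = A·A:
A²[1,1] = (-2)(-2) + (-1)(-1) = 5
A²[1,2] = (-2)(-1) + (-1)(2) = 0
A²[2,1] = (-1)(-2) + (2)(-1) = 0
A²[2,2] = (-1)(-1) + (2)(2) = 5
A² = 
  [  5,   0]
  [  0,   5]

A^3 = A^2·A:
A^3[1,1] = (5)(-2) + (0)(-1) = -10
A^3[1,2] = (5)(-1) + (0)(2) = -5
A^3[2,1] = (0)(-2) + (5)(-1) = -5
A^3[2,2] = (0)(-1) + (5)(2) = 10
A^3 = 
  [-10,  -5]
  [ -5,  10]

A^4 = A^3·A:
A^4[1,1] = (-10)(-2) + (-5)(-1) = 25
A^4[1,2] = (-10)(-1) + (-5)(2) = 0
A^4[2,1] = (-5)(-2) + (10)(-1) = 0
A^4[2,2] = (-5)(-1) + (10)(2) = 25
A^4 = 
  [ 25,   0]
  [  0,  25]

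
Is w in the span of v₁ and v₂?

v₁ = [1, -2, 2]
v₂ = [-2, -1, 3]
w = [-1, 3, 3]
No

Form the augmented matrix and row-reduce:
[v₁|v₂|w] = 
  [  1,  -2,  -1]
  [ -2,  -1,   3]
  [  2,   3,   3]
R2 → R2 + (2)·R1
R3 → R3 - (2)·R1
R3 → R3 + (7/5)·R2
REF = 
  [   1,   -2,   -1]
  [   0,   -5,    1]
  [   0,    0, 32/5]

Row 3 reads [0 0 | 32/5], i.e. 0 = 32/5, so the system is inconsistent and w ∉ span{v₁, v₂}.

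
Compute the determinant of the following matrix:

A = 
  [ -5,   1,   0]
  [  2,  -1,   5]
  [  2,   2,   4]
Cofactor expansion along row 1:
det(A) = (-5)·((-1)(4) - (5)(2)) - (1)·((2)(4) - (5)(2)) + (0)·((2)(2) - (-1)(2))
  = (-5)(-14) - (1)(-2) + (0)(6)
  = 72

det(A) = 72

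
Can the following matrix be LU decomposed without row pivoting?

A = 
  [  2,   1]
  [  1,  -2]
Yes.
A[1,1] = 2 ≠ 0, so Gaussian elimination proceeds without a row swap: multiplier ℓ₂₁ = (1)/(2) = 1/2, and U[2,2] = -2 - (1/2)(1) = -5/2.
L = 
  [  1,   0]
  [1/2,   1]
U = 
  [   2,    1]
  [   0, -5/2]
Check row 2 of LU: [(1/2)(2), (1/2)(1) + (-5/2)] = [1, -2] = row 2 of A ✓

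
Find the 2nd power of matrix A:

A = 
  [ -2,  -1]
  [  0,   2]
A² = A·A:
A²[1,1] = (-2)(-2) + (-1)(0) = 4
A²[1,2] = (-2)(-1) + (-1)(2) = 0
A²[2,1] = (0)(-2) + (2)(0) = 0
A²[2,2] = (0)(-1) + (2)(2) = 4
A² = 
  [  4,   0]
  [  0,   4]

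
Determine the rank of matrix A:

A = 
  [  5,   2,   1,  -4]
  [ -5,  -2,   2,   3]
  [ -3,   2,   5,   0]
Row reduce:
R2 → R2 + (1)·R1
R3 → R3 + (3/5)·R1
Swap R2 ↔ R3
REF = 
  [    5,     2,     1,    -4]
  [    0,  16/5,  28/5, -12/5]
  [    0,     0,     3,    -1]
Pivot columns: 1, 2, 3 → 3 pivots.

rank(A) = 3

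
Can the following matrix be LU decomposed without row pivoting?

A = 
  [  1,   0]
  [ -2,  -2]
Yes.
A[1,1] = 1 ≠ 0, so Gaussian elimination proceeds without a row swap: multiplier ℓ₂₁ = (-2)/(1) = -2, and U[2,2] = -2 - (-2)(0) = -2.
L = 
  [  1,   0]
  [ -2,   1]
U = 
  [  1,   0]
  [  0,  -2]
Check row 2 of LU: [(-2)(1), (-2)(0) + (-2)] = [-2, -2] = row 2 of A ✓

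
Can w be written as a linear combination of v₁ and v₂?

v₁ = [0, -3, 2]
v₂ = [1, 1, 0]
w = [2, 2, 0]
Yes

Form the augmented matrix and row-reduce:
[v₁|v₂|w] = 
  [  0,   1,   2]
  [ -3,   1,   2]
  [  2,   0,   0]
Swap R1 ↔ R2
R3 → R3 + (2/3)·R1
R3 → R3 - (2/3)·R2
REF = 
  [ -3,   1,   2]
  [  0,   1,   2]
  [  0,   0,   0]

No row of the form [0 0 | nonzero], so the system is consistent. Back-substitution gives c₁ = 0, c₂ = 2: w = (0)·v₁ + (2)·v₂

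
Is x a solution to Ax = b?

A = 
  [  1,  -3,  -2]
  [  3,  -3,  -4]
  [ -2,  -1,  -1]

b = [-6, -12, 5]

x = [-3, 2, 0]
No

Ax = [-9, -15, 4] ≠ b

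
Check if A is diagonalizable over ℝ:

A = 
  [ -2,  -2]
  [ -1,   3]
Yes

tr(A) = 1, det(A) = -8
Characteristic polynomial: λ² - tr(A)λ + det(A) = λ² - λ - 8
λ² - λ - 8 = 0  ⇒  λ = (1 ± √((-1)² - 4·(-8)))/2 = (1 ± √(33))/2
  = (1 + √33)/2,  (1 - √33)/2
Eigenvalues: (1 + √33)/2, (1 - √33)/2  (≈ 3.372, -2.372)
The two irrational eigenvalues are distinct (simple), so each has alg. mult. = geom. mult. = 1.
Sum of geometric multiplicities equals n, so A has n independent eigenvectors.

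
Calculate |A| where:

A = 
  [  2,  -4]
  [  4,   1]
For a 2×2 matrix, det = ad - bc = (2)(1) - (-4)(4) = 18

det(A) = 18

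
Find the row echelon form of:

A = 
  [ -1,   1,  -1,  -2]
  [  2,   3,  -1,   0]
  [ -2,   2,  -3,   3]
Row operations:
R2 → R2 + (2)·R1
R3 → R3 - (2)·R1

Resulting echelon form:
REF = 
  [ -1,   1,  -1,  -2]
  [  0,   5,  -3,  -4]
  [  0,   0,  -1,   7]

Rank = 3 (number of non-zero pivot rows).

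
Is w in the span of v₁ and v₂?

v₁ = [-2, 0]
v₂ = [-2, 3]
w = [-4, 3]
Yes

Form the augmented matrix and row-reduce:
[v₁|v₂|w] = 
  [ -2,  -2,  -4]
  [  0,   3,   3]
(already in echelon form — no row operations needed)

No row of the form [0 0 | nonzero], so the system is consistent. Back-substitution gives c₁ = 1, c₂ = 1: w = (1)·v₁ + (1)·v₂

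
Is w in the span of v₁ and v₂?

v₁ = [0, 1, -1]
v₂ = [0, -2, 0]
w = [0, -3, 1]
Yes

Form the augmented matrix and row-reduce:
[v₁|v₂|w] = 
  [  0,   0,   0]
  [  1,  -2,  -3]
  [ -1,   0,   1]
Swap R1 ↔ R2
R3 → R3 + (1)·R1
Swap R2 ↔ R3
REF = 
  [  1,  -2,  -3]
  [  0,  -2,  -2]
  [  0,   0,   0]

No row of the form [0 0 | nonzero], so the system is consistent. Back-substitution gives c₁ = -1, c₂ = 1: w = (-1)·v₁ + (1)·v₂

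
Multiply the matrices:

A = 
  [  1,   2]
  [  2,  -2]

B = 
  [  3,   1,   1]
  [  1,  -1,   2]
A is 2×2 and B is 2×3, so AB is 2×3. Each entry is (row of A)·(column of B):
AB[1,1] = (1)(3) + (2)(1) = 5
AB[1,2] = (1)(1) + (2)(-1) = -1
AB[1,3] = (1)(1) + (2)(2) = 5
AB[2,1] = (2)(3) + (-2)(1) = 4
AB[2,2] = (2)(1) + (-2)(-1) = 4
AB[2,3] = (2)(1) + (-2)(2) = -2

AB = 
  [  5,  -1,   5]
  [  4,   4,  -2]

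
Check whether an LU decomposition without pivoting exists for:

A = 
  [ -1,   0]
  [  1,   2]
Yes.
A[1,1] = -1 ≠ 0, so Gaussian elimination proceeds without a row swap: multiplier ℓ₂₁ = (1)/(-1) = -1, and U[2,2] = 2 - (-1)(0) = 2.
L = 
  [  1,   0]
  [ -1,   1]
U = 
  [ -1,   0]
  [  0,   2]
Check row 2 of LU: [(-1)(-1), (-1)(0) + 2] = [1, 2] = row 2 of A ✓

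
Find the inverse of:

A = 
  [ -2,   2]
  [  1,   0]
det(A) = (-2)(0) - (2)(1) = -2
For a 2×2 matrix, A⁻¹ = (1/det(A)) · [[d, -b], [-c, a]]
    = (-1/2) · [[0, -2], [-1, -2]]

A⁻¹ = 
  [  0,   1]
  [1/2,   1]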